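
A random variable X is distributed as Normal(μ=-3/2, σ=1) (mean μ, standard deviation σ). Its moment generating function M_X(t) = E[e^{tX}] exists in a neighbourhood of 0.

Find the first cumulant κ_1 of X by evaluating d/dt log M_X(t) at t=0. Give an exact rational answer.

M_X(t) = e^(t^2/2 - 3*t/2)
K_X(t) = log M_X(t) = t^2/2 - 3*t/2
D[K](t) = t - 3/2

κ_1 = D[K](0) = -3/2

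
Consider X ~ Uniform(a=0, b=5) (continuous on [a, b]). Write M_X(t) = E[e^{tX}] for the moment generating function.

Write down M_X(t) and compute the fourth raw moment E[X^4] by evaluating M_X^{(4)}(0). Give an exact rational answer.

E[X^4] = d^4M/dt^4 |_{t=0} = 125

M_X(t) = (e^(5*t) - 1)/(5*t)
dM/dt = (5*t*e^(5*t) - e^(5*t) + 1)/(5*t^2)
d^2M/dt^2 = (25*t^2*e^(5*t) - 10*t*e^(5*t) + 2*e^(5*t) - 2)/(5*t^3)
d^3M/dt^3 = (125*t^3*e^(5*t) - 75*t^2*e^(5*t) + 30*t*e^(5*t) - 6*e^(5*t) + 6)/(5*t^4)
d^4M/dt^4 = (625*t^4*e^(5*t) - 500*t^3*e^(5*t) + 300*t^2*e^(5*t) - 120*t*e^(5*t) + 24*e^(5*t) - 24)/(5*t^5)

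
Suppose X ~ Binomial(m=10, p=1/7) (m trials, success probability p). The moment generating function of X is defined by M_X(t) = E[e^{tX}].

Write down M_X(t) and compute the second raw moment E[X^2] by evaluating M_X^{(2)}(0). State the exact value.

M_X(t) = (e^(t)/7 + 6/7)^10

E[X^2] = M^(2)(0) = 160/49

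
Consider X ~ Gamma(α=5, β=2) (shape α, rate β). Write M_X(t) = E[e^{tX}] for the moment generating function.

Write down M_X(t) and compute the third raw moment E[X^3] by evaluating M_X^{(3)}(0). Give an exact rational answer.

E[X^3] = d^3M/dt^3 |_{t=0} = 105/4

M_X(t) = 32/(2 - t)^5
dM/dt = 160/(t^6 - 12*t^5 + 60*t^4 - 160*t^3 + 240*t^2 - 192*t + 64)
d^2M/dt^2 = -960/(t^7 - 14*t^6 + 84*t^5 - 280*t^4 + 560*t^3 - 672*t^2 + 448*t - 128)
d^3M/dt^3 = 6720/(t^8 - 16*t^7 + 112*t^6 - 448*t^5 + 1120*t^4 - 1792*t^3 + 1792*t^2 - 1024*t + 256)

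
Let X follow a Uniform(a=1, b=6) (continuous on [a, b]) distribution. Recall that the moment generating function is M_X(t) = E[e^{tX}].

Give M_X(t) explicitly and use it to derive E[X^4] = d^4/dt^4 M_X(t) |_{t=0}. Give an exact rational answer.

E[X^4] = M^(4)(0) = 311

M_X(t) = (e^(6*t) - e^(t))/(5*t)
M^(4)(t) = (1296*t^4*e^(6*t) - t^4*e^(t) - 864*t^3*e^(6*t) + 4*t^3*e^(t) + 432*t^2*e^(6*t) - 12*t^2*e^(t) - 144*t*e^(6*t) + 24*t*e^(t) + 24*e^(6*t) - 24*e^(t))/(5*t^5)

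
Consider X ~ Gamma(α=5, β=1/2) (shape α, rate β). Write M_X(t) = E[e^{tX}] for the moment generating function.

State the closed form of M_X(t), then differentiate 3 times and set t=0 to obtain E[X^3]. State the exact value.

E[X^3] = M^(3)(0) = 1680

M_X(t) = 1/(32*(1/2 - t)^5)
M^(3)(t) = 1680/(256*t^8 - 1024*t^7 + 1792*t^6 - 1792*t^5 + 1120*t^4 - 448*t^3 + 112*t^2 - 16*t + 1)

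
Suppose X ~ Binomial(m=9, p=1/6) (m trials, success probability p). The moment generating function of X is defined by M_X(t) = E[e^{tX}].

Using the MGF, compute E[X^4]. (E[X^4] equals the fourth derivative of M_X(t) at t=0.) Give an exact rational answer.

M_X(t) = (e^(t)/6 + 5/6)^9

E[X^4] = M^(4)(0) = 191/6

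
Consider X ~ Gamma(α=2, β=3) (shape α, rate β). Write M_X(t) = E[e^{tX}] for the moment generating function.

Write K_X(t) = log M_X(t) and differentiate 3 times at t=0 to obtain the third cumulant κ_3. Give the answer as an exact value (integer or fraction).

κ_3 = d^3K/dt^3 |_{t=0} = 4/27

M_X(t) = 9/(3 - t)^2
K_X(t) = log M_X(t) = -2*log(3 - t) + 2*log(3)
dK/dt = -2/(t - 3)
d^2K/dt^2 = 2/(t^2 - 6*t + 9)
d^3K/dt^3 = -4/(t^3 - 9*t^2 + 27*t - 27)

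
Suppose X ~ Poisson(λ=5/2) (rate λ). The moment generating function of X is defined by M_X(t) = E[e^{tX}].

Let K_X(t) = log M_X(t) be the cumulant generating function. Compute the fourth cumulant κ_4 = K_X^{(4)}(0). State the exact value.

κ_4 = K′′′′(0) = 5/2

M_X(t) = e^(5*e^(t)/2 - 5/2)
K_X(t) = log M_X(t) = 5*e^(t)/2 - 5/2
K′(t) = 5*e^(t)/2
K′′(t) = 5*e^(t)/2
K′′′(t) = 5*e^(t)/2
K′′′′(t) = 5*e^(t)/2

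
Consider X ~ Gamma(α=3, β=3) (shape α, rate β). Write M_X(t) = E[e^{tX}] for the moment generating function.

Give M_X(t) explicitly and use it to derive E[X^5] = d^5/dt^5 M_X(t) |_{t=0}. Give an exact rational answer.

M_X(t) = 27/(3 - t)^3
M^(5)(t) = 68040/(t^8 - 24*t^7 + 252*t^6 - 1512*t^5 + 5670*t^4 - 13608*t^3 + 20412*t^2 - 17496*t + 6561)

E[X^5] = M^(5)(0) = 280/27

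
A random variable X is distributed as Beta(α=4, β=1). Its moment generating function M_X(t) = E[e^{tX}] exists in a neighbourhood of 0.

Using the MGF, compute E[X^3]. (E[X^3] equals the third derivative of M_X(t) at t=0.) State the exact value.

E[X^3] = d^3M/dt^3 |_{t=0} = 4/7

M_X(t) = ₁F₁(4; 5; t)
dM/dt = 4*₁F₁(5; 6; t)/5
d^2M/dt^2 = 2*₁F₁(6; 7; t)/3
d^3M/dt^3 = 4*₁F₁(7; 8; t)/7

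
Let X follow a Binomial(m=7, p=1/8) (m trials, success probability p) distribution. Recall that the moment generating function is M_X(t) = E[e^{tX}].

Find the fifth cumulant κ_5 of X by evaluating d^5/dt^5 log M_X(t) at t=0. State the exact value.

M_X(t) = (e^(t)/8 + 7/8)^7
K_X(t) = log M_X(t) = 7*log(e^(t)/8 + 7/8)
dK/dt = 7*e^(t)/(e^(t) + 7)
d^2K/dt^2 = 49*e^(t)/(e^(2*t) + 14*e^(t) + 49)
d^3K/dt^3 = (-49*e^(2*t) + 343*e^(t))/(e^(3*t) + 21*e^(2*t) + 147*e^(t) + 343)
d^4K/dt^4 = (49*e^(3*t) - 1372*e^(2*t) + 2401*e^(t))/(e^(4*t) + 28*e^(3*t) + 294*e^(2*t) + 1372*e^(t) + 2401)
d^5K/dt^5 = (-49*e^(4*t) + 3773*e^(3*t) - 26411*e^(2*t) + 16807*e^(t))/(e^(5*t) + 35*e^(4*t) + 490*e^(3*t) + 3430*e^(2*t) + 12005*e^(t) + 16807)

κ_5 = d^5K/dt^5 |_{t=0} = -735/4096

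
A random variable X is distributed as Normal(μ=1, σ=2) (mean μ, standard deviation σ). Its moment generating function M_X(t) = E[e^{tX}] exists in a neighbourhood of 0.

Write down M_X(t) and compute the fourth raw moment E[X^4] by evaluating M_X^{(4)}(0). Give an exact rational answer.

E[X^4] = d^4M/dt^4 |_{t=0} = 73

M_X(t) = e^(2*t^2 + t)
dM/dt = 4*t*e^(t)*e^(2*t^2) + e^(t)*e^(2*t^2)
d^2M/dt^2 = 16*t^2*e^(t)*e^(2*t^2) + 8*t*e^(t)*e^(2*t^2) + 5*e^(t)*e^(2*t^2)
d^3M/dt^3 = 64*t^3*e^(t)*e^(2*t^2) + 48*t^2*e^(t)*e^(2*t^2) + 60*t*e^(t)*e^(2*t^2) + 13*e^(t)*e^(2*t^2)
d^4M/dt^4 = 256*t^4*e^(t)*e^(2*t^2) + 256*t^3*e^(t)*e^(2*t^2) + 480*t^2*e^(t)*e^(2*t^2) + 208*t*e^(t)*e^(2*t^2) + 73*e^(t)*e^(2*t^2)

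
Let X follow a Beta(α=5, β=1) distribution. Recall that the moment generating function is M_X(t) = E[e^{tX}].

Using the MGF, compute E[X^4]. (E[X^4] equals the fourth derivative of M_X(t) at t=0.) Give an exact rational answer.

M_X(t) = ₁F₁(5; 6; t)
dM/dt = 5*₁F₁(6; 7; t)/6
d^2M/dt^2 = 5*₁F₁(7; 8; t)/7
d^3M/dt^3 = 5*₁F₁(8; 9; t)/8
d^4M/dt^4 = 5*₁F₁(9; 10; t)/9

E[X^4] = d^4M/dt^4 |_{t=0} = 5/9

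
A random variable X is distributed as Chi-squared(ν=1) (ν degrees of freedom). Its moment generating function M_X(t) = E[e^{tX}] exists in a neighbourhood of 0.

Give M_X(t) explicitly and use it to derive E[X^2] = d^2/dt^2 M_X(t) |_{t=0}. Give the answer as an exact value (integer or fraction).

E[X^2] = M′′(0) = 3

M_X(t) = 1/√(1 - 2*t)
M′(t) = -1/(2*t*√(1 - 2*t) - √(1 - 2*t))
M′′(t) = 3/(4*t^2*√(1 - 2*t) - 4*t*√(1 - 2*t) + √(1 - 2*t))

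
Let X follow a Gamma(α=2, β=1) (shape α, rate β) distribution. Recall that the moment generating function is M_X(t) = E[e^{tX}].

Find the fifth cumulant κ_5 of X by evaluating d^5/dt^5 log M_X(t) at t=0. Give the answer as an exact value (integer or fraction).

M_X(t) = (1 - t)^(-2)
K_X(t) = log M_X(t) = -2*log(1 - t)
K′(t) = -2/(t - 1)
K′′(t) = 2/(t^2 - 2*t + 1)
K′′′(t) = -4/(t^3 - 3*t^2 + 3*t - 1)
K′′′′(t) = 12/(t^4 - 4*t^3 + 6*t^2 - 4*t + 1)
K′′′′′(t) = -48/(t^5 - 5*t^4 + 10*t^3 - 10*t^2 + 5*t - 1)

κ_5 = K′′′′′(0) = 48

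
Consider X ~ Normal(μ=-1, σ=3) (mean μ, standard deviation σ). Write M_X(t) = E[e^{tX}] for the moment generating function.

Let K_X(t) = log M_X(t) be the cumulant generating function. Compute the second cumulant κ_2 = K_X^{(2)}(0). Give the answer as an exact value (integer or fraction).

κ_2 = D^2[K](0) = 9

M_X(t) = e^(9*t^2/2 - t)
K_X(t) = log M_X(t) = 9*t^2/2 - t
D^2[K](t) = 9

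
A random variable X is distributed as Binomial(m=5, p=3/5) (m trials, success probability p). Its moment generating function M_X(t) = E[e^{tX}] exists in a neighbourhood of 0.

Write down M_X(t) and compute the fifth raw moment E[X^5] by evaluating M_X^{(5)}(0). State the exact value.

E[X^5] = M′′′′′(0) = 374907/625

M_X(t) = (3*e^(t)/5 + 2/5)^5
M′(t) = 243*e^(5*t)/625 + 648*e^(4*t)/625 + 648*e^(3*t)/625 + 288*e^(2*t)/625 + 48*e^(t)/625
M′′(t) = 243*e^(5*t)/125 + 2592*e^(4*t)/625 + 1944*e^(3*t)/625 + 576*e^(2*t)/625 + 48*e^(t)/625
M′′′(t) = 243*e^(5*t)/25 + 10368*e^(4*t)/625 + 5832*e^(3*t)/625 + 1152*e^(2*t)/625 + 48*e^(t)/625
M′′′′(t) = 243*e^(5*t)/5 + 41472*e^(4*t)/625 + 17496*e^(3*t)/625 + 2304*e^(2*t)/625 + 48*e^(t)/625
M′′′′′(t) = 243*e^(5*t) + 165888*e^(4*t)/625 + 52488*e^(3*t)/625 + 4608*e^(2*t)/625 + 48*e^(t)/625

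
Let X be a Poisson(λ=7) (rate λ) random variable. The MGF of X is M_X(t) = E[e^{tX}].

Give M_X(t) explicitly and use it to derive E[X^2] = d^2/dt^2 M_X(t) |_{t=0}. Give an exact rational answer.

E[X^2] = d^2M/dt^2 |_{t=0} = 56

M_X(t) = e^(7*e^(t) - 7)
dM/dt = 7*e^(-7)*e^(t)*e^(7*e^(t))
d^2M/dt^2 = (49*e^(2*t)*e^(7*e^(t)) + 7*e^(t)*e^(7*e^(t)))*e^(-7)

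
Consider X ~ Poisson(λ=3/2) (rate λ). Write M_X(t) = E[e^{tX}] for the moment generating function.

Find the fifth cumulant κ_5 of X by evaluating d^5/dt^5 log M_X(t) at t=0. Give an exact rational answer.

κ_5 = d^5K/dt^5 |_{t=0} = 3/2

M_X(t) = e^(3*e^(t)/2 - 3/2)
K_X(t) = log M_X(t) = 3*e^(t)/2 - 3/2
dK/dt = 3*e^(t)/2
d^2K/dt^2 = 3*e^(t)/2
d^3K/dt^3 = 3*e^(t)/2
d^4K/dt^4 = 3*e^(t)/2
d^5K/dt^5 = 3*e^(t)/2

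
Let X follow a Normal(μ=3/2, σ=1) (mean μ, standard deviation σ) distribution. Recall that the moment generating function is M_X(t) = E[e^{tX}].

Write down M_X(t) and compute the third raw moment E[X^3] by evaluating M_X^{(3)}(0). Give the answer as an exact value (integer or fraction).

E[X^3] = M^(3)(0) = 63/8

M_X(t) = e^(t^2/2 + 3*t/2)
M^(3)(t) = t^3*e^(3*t/2)*e^(t^2/2) + 9*t^2*e^(3*t/2)*e^(t^2/2)/2 + 39*t*e^(3*t/2)*e^(t^2/2)/4 + 63*e^(3*t/2)*e^(t^2/2)/8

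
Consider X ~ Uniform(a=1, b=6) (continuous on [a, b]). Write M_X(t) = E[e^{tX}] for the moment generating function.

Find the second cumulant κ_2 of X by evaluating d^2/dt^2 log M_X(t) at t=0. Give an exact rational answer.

κ_2 = D^2[K](0) = 25/12

M_X(t) = (e^(6*t) - e^(t))/(5*t)
K_X(t) = log M_X(t) = -log(t) + log(e^(6*t) - e^(t)) - log(5)
D^2[K](t) = (-25*t^2*e^(5*t) + e^(10*t) - 2*e^(5*t) + 1)/(t^2*e^(10*t) - 2*t^2*e^(5*t) + t^2)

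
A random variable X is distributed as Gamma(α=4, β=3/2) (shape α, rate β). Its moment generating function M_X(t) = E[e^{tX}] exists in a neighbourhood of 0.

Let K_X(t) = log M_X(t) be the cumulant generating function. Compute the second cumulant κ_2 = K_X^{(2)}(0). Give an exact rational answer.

M_X(t) = 81/(16*(3/2 - t)^4)
K_X(t) = log M_X(t) = -4*log(3/2 - t) - 4*log(2) + 4*log(3)
K′(t) = -8/(2*t - 3)
K′′(t) = 16/(4*t^2 - 12*t + 9)

κ_2 = K′′(0) = 16/9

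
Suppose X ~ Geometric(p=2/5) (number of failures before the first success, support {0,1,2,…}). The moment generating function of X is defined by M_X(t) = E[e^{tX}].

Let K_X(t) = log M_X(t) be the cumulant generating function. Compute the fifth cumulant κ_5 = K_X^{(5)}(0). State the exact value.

M_X(t) = 2/(5*(1 - 3*e^(t)/5))
K_X(t) = log M_X(t) = -log(1 - 3*e^(t)/5) - log(5) + log(2)
K^(5)(t) = (-405*e^(4*t) - 7425*e^(3*t) - 12375*e^(2*t) - 1875*e^(t))/(243*e^(5*t) - 2025*e^(4*t) + 6750*e^(3*t) - 11250*e^(2*t) + 9375*e^(t) - 3125)

κ_5 = K^(5)(0) = 690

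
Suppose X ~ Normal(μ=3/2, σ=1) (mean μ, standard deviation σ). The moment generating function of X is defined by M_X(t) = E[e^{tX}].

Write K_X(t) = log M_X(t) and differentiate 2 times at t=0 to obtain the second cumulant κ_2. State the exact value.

M_X(t) = e^(t^2/2 + 3*t/2)
K_X(t) = log M_X(t) = t^2/2 + 3*t/2
D^2[K](t) = 1

κ_2 = D^2[K](0) = 1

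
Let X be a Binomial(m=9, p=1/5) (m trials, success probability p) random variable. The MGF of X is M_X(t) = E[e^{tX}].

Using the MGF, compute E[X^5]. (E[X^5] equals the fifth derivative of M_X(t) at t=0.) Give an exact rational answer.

M_X(t) = (e^(t)/5 + 4/5)^9

E[X^5] = d^5M/dt^5 |_{t=0} = 124389/625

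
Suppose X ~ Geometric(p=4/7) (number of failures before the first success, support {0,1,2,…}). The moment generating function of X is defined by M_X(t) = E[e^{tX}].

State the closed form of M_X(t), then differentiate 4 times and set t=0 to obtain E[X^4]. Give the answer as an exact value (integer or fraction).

E[X^4] = d^4M/dt^4 |_{t=0} = 1005/32

M_X(t) = 4/(7*(1 - 3*e^(t)/7))
dM/dt = 12*e^(t)/(9*e^(2*t) - 42*e^(t) + 49)
d^2M/dt^2 = (-36*e^(2*t) - 84*e^(t))/(27*e^(3*t) - 189*e^(2*t) + 441*e^(t) - 343)
d^3M/dt^3 = (108*e^(3*t) + 1008*e^(2*t) + 588*e^(t))/(81*e^(4*t) - 756*e^(3*t) + 2646*e^(2*t) - 4116*e^(t) + 2401)
d^4M/dt^4 = (-324*e^(4*t) - 8316*e^(3*t) - 19404*e^(2*t) - 4116*e^(t))/(243*e^(5*t) - 2835*e^(4*t) + 13230*e^(3*t) - 30870*e^(2*t) + 36015*e^(t) - 16807)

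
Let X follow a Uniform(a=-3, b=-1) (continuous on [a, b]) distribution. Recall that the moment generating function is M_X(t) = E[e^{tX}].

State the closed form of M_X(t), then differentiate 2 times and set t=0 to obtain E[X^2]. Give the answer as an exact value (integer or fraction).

E[X^2] = M^(2)(0) = 13/3

M_X(t) = (e^(-t) - e^(-3*t))/(2*t)
M^(2)(t) = (t^2*e^(2*t) - 9*t^2 + 2*t*e^(2*t) - 6*t + 2*e^(2*t) - 2)*e^(-3*t)/(2*t^3)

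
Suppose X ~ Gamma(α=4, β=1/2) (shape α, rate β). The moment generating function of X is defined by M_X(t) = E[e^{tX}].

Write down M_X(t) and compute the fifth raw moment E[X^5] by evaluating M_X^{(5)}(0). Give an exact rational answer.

M_X(t) = 1/(16*(1/2 - t)^4)
M′(t) = -8/(32*t^5 - 80*t^4 + 80*t^3 - 40*t^2 + 10*t - 1)
M′′(t) = 80/(64*t^6 - 192*t^5 + 240*t^4 - 160*t^3 + 60*t^2 - 12*t + 1)
M′′′(t) = -960/(128*t^7 - 448*t^6 + 672*t^5 - 560*t^4 + 280*t^3 - 84*t^2 + 14*t - 1)
M′′′′(t) = 13440/(256*t^8 - 1024*t^7 + 1792*t^6 - 1792*t^5 + 1120*t^4 - 448*t^3 + 112*t^2 - 16*t + 1)
M′′′′′(t) = -215040/(512*t^9 - 2304*t^8 + 4608*t^7 - 5376*t^6 + 4032*t^5 - 2016*t^4 + 672*t^3 - 144*t^2 + 18*t - 1)

E[X^5] = M′′′′′(0) = 215040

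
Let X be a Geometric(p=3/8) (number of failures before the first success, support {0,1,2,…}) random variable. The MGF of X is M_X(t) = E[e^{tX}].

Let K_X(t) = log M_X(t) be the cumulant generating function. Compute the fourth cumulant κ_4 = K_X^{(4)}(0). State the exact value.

κ_4 = K^(4)(0) = 3320/27

M_X(t) = 3/(8*(1 - 5*e^(t)/8))
K_X(t) = log M_X(t) = -log(1 - 5*e^(t)/8) - 3*log(2) + log(3)
K^(4)(t) = (1000*e^(3*t) + 6400*e^(2*t) + 2560*e^(t))/(625*e^(4*t) - 4000*e^(3*t) + 9600*e^(2*t) - 10240*e^(t) + 4096)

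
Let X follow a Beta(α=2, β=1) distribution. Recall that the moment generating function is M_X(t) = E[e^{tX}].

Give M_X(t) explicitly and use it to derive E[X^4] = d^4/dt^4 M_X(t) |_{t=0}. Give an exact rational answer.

E[X^4] = M′′′′(0) = 1/3

M_X(t) = ₁F₁(2; 3; t)
M′(t) = 2*₁F₁(3; 4; t)/3
M′′(t) = ₁F₁(4; 5; t)/2
M′′′(t) = 2*₁F₁(5; 6; t)/5
M′′′′(t) = ₁F₁(6; 7; t)/3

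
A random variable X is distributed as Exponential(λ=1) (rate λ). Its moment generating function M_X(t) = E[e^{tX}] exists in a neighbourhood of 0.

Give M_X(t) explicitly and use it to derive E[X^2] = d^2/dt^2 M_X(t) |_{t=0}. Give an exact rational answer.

M_X(t) = 1/(1 - t)
D^2[M](t) = -2/(t^3 - 3*t^2 + 3*t - 1)

E[X^2] = D^2[M](0) = 2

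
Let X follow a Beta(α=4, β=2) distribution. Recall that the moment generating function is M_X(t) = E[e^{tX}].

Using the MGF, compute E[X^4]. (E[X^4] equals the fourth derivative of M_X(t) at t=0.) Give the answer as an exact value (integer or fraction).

E[X^4] = D^4[M](0) = 5/18

M_X(t) = ₁F₁(4; 6; t)
D^4[M](t) = 5*₁F₁(8; 10; t)/18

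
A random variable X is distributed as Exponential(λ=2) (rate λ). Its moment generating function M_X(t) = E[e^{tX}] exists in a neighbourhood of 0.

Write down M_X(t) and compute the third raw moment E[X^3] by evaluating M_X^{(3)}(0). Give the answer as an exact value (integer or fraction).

M_X(t) = 2/(2 - t)
dM/dt = 2/(t^2 - 4*t + 4)
d^2M/dt^2 = -4/(t^3 - 6*t^2 + 12*t - 8)
d^3M/dt^3 = 12/(t^4 - 8*t^3 + 24*t^2 - 32*t + 16)

E[X^3] = d^3M/dt^3 |_{t=0} = 3/4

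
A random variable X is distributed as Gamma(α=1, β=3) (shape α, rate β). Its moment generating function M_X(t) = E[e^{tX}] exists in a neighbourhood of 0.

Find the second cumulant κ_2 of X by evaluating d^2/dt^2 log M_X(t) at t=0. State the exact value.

κ_2 = K^(2)(0) = 1/9

M_X(t) = 3/(3 - t)
K_X(t) = log M_X(t) = -log(3 - t) + log(3)
K^(2)(t) = 1/(t^2 - 6*t + 9)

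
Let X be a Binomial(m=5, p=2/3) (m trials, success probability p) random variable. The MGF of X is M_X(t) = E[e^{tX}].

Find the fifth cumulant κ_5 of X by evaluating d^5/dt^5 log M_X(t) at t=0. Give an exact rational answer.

M_X(t) = (2*e^(t)/3 + 1/3)^5
K_X(t) = log M_X(t) = 5*log(2*e^(t)/3 + 1/3)
K′(t) = 10*e^(t)/(2*e^(t) + 1)
K′′(t) = 10*e^(t)/(4*e^(2*t) + 4*e^(t) + 1)
K′′′(t) = (-20*e^(2*t) + 10*e^(t))/(8*e^(3*t) + 12*e^(2*t) + 6*e^(t) + 1)
K′′′′(t) = (40*e^(3*t) - 80*e^(2*t) + 10*e^(t))/(16*e^(4*t) + 32*e^(3*t) + 24*e^(2*t) + 8*e^(t) + 1)
K′′′′′(t) = (-80*e^(4*t) + 440*e^(3*t) - 220*e^(2*t) + 10*e^(t))/(32*e^(5*t) + 80*e^(4*t) + 80*e^(3*t) + 40*e^(2*t) + 10*e^(t) + 1)

κ_5 = K′′′′′(0) = 50/81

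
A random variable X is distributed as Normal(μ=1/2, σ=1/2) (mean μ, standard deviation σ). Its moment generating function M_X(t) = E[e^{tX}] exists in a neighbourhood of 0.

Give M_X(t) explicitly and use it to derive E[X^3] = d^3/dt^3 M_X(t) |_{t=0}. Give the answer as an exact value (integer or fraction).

E[X^3] = M^(3)(0) = 1/2

M_X(t) = e^(t^2/8 + t/2)
M^(3)(t) = t^3*e^(t/2)*e^(t^2/8)/64 + 3*t^2*e^(t/2)*e^(t^2/8)/32 + 3*t*e^(t/2)*e^(t^2/8)/8 + e^(t/2)*e^(t^2/8)/2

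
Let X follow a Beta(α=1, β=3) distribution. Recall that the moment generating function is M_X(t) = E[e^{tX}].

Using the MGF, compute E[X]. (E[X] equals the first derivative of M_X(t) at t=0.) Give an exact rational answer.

M_X(t) = ₁F₁(1; 4; t)
dM/dt = ₁F₁(2; 5; t)/4

E[X] = dM/dt |_{t=0} = 1/4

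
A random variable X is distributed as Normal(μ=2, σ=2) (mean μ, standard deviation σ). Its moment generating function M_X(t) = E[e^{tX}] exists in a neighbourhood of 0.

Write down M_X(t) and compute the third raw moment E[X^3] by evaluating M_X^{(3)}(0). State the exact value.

E[X^3] = d^3M/dt^3 |_{t=0} = 32

M_X(t) = e^(2*t^2 + 2*t)
dM/dt = 4*t*e^(2*t)*e^(2*t^2) + 2*e^(2*t)*e^(2*t^2)
d^2M/dt^2 = 16*t^2*e^(2*t)*e^(2*t^2) + 16*t*e^(2*t)*e^(2*t^2) + 8*e^(2*t)*e^(2*t^2)
d^3M/dt^3 = 64*t^3*e^(2*t)*e^(2*t^2) + 96*t^2*e^(2*t)*e^(2*t^2) + 96*t*e^(2*t)*e^(2*t^2) + 32*e^(2*t)*e^(2*t^2)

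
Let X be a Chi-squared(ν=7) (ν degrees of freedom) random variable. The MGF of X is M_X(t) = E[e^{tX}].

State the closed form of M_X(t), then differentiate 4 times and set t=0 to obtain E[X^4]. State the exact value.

M_X(t) = (1 - 2*t)^(-7/2)

E[X^4] = D^4[M](0) = 9009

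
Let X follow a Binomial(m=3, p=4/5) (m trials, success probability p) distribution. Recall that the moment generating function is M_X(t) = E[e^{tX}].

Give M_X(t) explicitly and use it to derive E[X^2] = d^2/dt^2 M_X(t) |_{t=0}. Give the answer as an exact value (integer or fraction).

E[X^2] = D^2[M](0) = 156/25

M_X(t) = (4*e^(t)/5 + 1/5)^3
D^2[M](t) = 576*e^(3*t)/125 + 192*e^(2*t)/125 + 12*e^(t)/125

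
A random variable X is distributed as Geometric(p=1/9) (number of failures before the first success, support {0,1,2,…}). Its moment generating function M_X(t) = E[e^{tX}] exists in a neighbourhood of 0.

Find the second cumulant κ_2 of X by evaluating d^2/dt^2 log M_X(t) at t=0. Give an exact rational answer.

κ_2 = K′′(0) = 72

M_X(t) = 1/(9*(1 - 8*e^(t)/9))
K_X(t) = log M_X(t) = -log(1 - 8*e^(t)/9) - 2*log(3)
K′(t) = -8*e^(t)/(8*e^(t) - 9)
K′′(t) = 72*e^(t)/(64*e^(2*t) - 144*e^(t) + 81)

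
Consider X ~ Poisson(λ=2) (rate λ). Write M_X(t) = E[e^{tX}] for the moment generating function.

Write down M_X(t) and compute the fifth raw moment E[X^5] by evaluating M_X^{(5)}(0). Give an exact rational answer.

E[X^5] = M^(5)(0) = 454

M_X(t) = e^(2*e^(t) - 2)
M^(5)(t) = (32*e^(5*t)*e^(2*e^(t)) + 160*e^(4*t)*e^(2*e^(t)) + 200*e^(3*t)*e^(2*e^(t)) + 60*e^(2*t)*e^(2*e^(t)) + 2*e^(t)*e^(2*e^(t)))*e^(-2)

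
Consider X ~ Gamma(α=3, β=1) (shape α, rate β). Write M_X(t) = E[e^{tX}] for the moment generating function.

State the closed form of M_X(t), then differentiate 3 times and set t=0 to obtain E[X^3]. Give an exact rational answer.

M_X(t) = (1 - t)^(-3)
dM/dt = 3/(t^4 - 4*t^3 + 6*t^2 - 4*t + 1)
d^2M/dt^2 = -12/(t^5 - 5*t^4 + 10*t^3 - 10*t^2 + 5*t - 1)
d^3M/dt^3 = 60/(t^6 - 6*t^5 + 15*t^4 - 20*t^3 + 15*t^2 - 6*t + 1)

E[X^3] = d^3M/dt^3 |_{t=0} = 60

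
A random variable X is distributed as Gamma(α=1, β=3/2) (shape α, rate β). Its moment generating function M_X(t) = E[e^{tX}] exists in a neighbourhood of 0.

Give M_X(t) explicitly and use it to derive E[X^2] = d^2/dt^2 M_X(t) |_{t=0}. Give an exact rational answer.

M_X(t) = 3/(2*(3/2 - t))
D^2[M](t) = -24/(8*t^3 - 36*t^2 + 54*t - 27)

E[X^2] = D^2[M](0) = 8/9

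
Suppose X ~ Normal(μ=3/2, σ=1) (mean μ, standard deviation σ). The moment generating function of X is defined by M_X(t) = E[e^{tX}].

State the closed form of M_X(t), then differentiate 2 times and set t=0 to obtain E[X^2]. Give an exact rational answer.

E[X^2] = M^(2)(0) = 13/4

M_X(t) = e^(t^2/2 + 3*t/2)
M^(2)(t) = t^2*e^(3*t/2)*e^(t^2/2) + 3*t*e^(3*t/2)*e^(t^2/2) + 13*e^(3*t/2)*e^(t^2/2)/4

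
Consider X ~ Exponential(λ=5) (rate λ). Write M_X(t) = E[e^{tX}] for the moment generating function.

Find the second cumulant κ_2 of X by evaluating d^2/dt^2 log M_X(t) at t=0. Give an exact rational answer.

M_X(t) = 5/(5 - t)
K_X(t) = log M_X(t) = -log(5 - t) + log(5)
dK/dt = -1/(t - 5)
d^2K/dt^2 = 1/(t^2 - 10*t + 25)

κ_2 = d^2K/dt^2 |_{t=0} = 1/25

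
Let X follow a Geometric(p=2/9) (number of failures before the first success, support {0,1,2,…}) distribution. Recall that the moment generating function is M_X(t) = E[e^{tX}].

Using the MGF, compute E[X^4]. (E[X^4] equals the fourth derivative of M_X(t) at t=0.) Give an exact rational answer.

M_X(t) = 2/(9*(1 - 7*e^(t)/9))
M′(t) = 14*e^(t)/(49*e^(2*t) - 126*e^(t) + 81)
M′′(t) = (-98*e^(2*t) - 126*e^(t))/(343*e^(3*t) - 1323*e^(2*t) + 1701*e^(t) - 729)
M′′′(t) = (686*e^(3*t) + 3528*e^(2*t) + 1134*e^(t))/(2401*e^(4*t) - 12348*e^(3*t) + 23814*e^(2*t) - 20412*e^(t) + 6561)
M′′′′(t) = (-4802*e^(4*t) - 67914*e^(3*t) - 87318*e^(2*t) - 10206*e^(t))/(16807*e^(5*t) - 108045*e^(4*t) + 277830*e^(3*t) - 357210*e^(2*t) + 229635*e^(t) - 59049)

E[X^4] = M′′′′(0) = 5320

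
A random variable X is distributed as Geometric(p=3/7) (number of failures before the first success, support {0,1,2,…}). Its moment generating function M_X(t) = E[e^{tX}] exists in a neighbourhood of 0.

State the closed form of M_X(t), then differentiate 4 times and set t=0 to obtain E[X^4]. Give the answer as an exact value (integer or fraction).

E[X^4] = M^(4)(0) = 5060/27

M_X(t) = 3/(7*(1 - 4*e^(t)/7))
M^(4)(t) = (-768*e^(4*t) - 14784*e^(3*t) - 25872*e^(2*t) - 4116*e^(t))/(1024*e^(5*t) - 8960*e^(4*t) + 31360*e^(3*t) - 54880*e^(2*t) + 48020*e^(t) - 16807)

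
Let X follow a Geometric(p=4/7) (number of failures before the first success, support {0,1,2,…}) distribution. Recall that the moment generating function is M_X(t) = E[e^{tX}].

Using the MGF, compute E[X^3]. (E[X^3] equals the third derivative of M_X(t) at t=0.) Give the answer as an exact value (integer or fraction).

M_X(t) = 4/(7*(1 - 3*e^(t)/7))
D^3[M](t) = (108*e^(3*t) + 1008*e^(2*t) + 588*e^(t))/(81*e^(4*t) - 756*e^(3*t) + 2646*e^(2*t) - 4116*e^(t) + 2401)

E[X^3] = D^3[M](0) = 213/32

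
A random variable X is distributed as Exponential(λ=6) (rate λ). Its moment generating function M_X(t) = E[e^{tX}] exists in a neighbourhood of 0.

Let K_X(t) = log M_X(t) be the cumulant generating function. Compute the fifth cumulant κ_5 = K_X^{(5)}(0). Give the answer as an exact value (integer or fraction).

κ_5 = K^(5)(0) = 1/324

M_X(t) = 6/(6 - t)
K_X(t) = log M_X(t) = -log(6 - t) + log(6)
K^(5)(t) = -24/(t^5 - 30*t^4 + 360*t^3 - 2160*t^2 + 6480*t - 7776)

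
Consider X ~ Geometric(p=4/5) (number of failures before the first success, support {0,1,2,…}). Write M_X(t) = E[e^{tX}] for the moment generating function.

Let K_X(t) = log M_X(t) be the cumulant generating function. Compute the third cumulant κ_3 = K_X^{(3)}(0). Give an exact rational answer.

M_X(t) = 4/(5*(1 - e^(t)/5))
K_X(t) = log M_X(t) = -log(1 - e^(t)/5) - log(5) + 2*log(2)
D^3[K](t) = (-5*e^(2*t) - 25*e^(t))/(e^(3*t) - 15*e^(2*t) + 75*e^(t) - 125)

κ_3 = D^3[K](0) = 15/32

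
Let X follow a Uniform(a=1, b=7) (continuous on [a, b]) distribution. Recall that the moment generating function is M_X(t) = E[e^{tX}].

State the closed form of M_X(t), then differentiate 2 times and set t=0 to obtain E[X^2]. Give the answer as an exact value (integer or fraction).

E[X^2] = M′′(0) = 19

M_X(t) = (e^(7*t) - e^(t))/(6*t)
M′(t) = (7*t*e^(7*t) - t*e^(t) - e^(7*t) + e^(t))/(6*t^2)
M′′(t) = (49*t^2*e^(7*t) - t^2*e^(t) - 14*t*e^(7*t) + 2*t*e^(t) + 2*e^(7*t) - 2*e^(t))/(6*t^3)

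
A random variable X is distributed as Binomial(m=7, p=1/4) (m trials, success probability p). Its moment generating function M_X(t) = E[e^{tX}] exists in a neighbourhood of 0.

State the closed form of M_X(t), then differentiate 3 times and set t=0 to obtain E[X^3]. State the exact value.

M_X(t) = (e^(t)/4 + 3/4)^7
M′(t) = 7*e^(7*t)/16384 + 63*e^(6*t)/8192 + 945*e^(5*t)/16384 + 945*e^(4*t)/4096 + 8505*e^(3*t)/16384 + 5103*e^(2*t)/8192 + 5103*e^(t)/16384
M′′(t) = 49*e^(7*t)/16384 + 189*e^(6*t)/4096 + 4725*e^(5*t)/16384 + 945*e^(4*t)/1024 + 25515*e^(3*t)/16384 + 5103*e^(2*t)/4096 + 5103*e^(t)/16384
M′′′(t) = 343*e^(7*t)/16384 + 567*e^(6*t)/2048 + 23625*e^(5*t)/16384 + 945*e^(4*t)/256 + 76545*e^(3*t)/16384 + 5103*e^(2*t)/2048 + 5103*e^(t)/16384

E[X^3] = M′′′(0) = 413/32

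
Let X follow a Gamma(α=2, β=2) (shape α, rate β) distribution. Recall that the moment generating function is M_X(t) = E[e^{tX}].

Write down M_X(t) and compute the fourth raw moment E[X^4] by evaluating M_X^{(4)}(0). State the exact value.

M_X(t) = 4/(2 - t)^2
D^4[M](t) = 480/(t^6 - 12*t^5 + 60*t^4 - 160*t^3 + 240*t^2 - 192*t + 64)

E[X^4] = D^4[M](0) = 15/2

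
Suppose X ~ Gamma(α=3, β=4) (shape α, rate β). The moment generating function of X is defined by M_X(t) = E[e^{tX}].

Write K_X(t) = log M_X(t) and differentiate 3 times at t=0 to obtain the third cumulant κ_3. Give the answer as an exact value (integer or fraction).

κ_3 = K′′′(0) = 3/32

M_X(t) = 64/(4 - t)^3
K_X(t) = log M_X(t) = -3*log(4 - t) + 6*log(2)
K′(t) = -3/(t - 4)
K′′(t) = 3/(t^2 - 8*t + 16)
K′′′(t) = -6/(t^3 - 12*t^2 + 48*t - 64)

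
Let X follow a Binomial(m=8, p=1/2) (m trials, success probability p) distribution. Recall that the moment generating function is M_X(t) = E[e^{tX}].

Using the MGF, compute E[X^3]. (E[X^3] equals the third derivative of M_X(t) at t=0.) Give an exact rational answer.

M_X(t) = (e^(t)/2 + 1/2)^8
dM/dt = e^(8*t)/32 + 7*e^(7*t)/32 + 21*e^(6*t)/32 + 35*e^(5*t)/32 + 35*e^(4*t)/32 + 21*e^(3*t)/32 + 7*e^(2*t)/32 + e^(t)/32
d^2M/dt^2 = e^(8*t)/4 + 49*e^(7*t)/32 + 63*e^(6*t)/16 + 175*e^(5*t)/32 + 35*e^(4*t)/8 + 63*e^(3*t)/32 + 7*e^(2*t)/16 + e^(t)/32
d^3M/dt^3 = 2*e^(8*t) + 343*e^(7*t)/32 + 189*e^(6*t)/8 + 875*e^(5*t)/32 + 35*e^(4*t)/2 + 189*e^(3*t)/32 + 7*e^(2*t)/8 + e^(t)/32

E[X^3] = d^3M/dt^3 |_{t=0} = 88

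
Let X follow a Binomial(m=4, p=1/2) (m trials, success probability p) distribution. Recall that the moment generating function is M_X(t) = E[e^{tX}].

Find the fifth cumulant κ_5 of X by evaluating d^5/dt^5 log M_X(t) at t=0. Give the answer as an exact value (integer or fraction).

M_X(t) = (e^(t)/2 + 1/2)^4
K_X(t) = log M_X(t) = 4*log(e^(t)/2 + 1/2)
dK/dt = 4*e^(t)/(e^(t) + 1)
d^2K/dt^2 = 4*e^(t)/(e^(2*t) + 2*e^(t) + 1)
d^3K/dt^3 = (-4*e^(2*t) + 4*e^(t))/(e^(3*t) + 3*e^(2*t) + 3*e^(t) + 1)
d^4K/dt^4 = (4*e^(3*t) - 16*e^(2*t) + 4*e^(t))/(e^(4*t) + 4*e^(3*t) + 6*e^(2*t) + 4*e^(t) + 1)
d^5K/dt^5 = (-4*e^(4*t) + 44*e^(3*t) - 44*e^(2*t) + 4*e^(t))/(e^(5*t) + 5*e^(4*t) + 10*e^(3*t) + 10*e^(2*t) + 5*e^(t) + 1)

κ_5 = d^5K/dt^5 |_{t=0} = 0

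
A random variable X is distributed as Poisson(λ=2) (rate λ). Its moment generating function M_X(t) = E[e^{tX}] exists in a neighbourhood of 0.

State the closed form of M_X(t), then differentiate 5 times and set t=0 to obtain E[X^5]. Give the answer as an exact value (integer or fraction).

M_X(t) = e^(2*e^(t) - 2)
D^5[M](t) = (32*e^(5*t)*e^(2*e^(t)) + 160*e^(4*t)*e^(2*e^(t)) + 200*e^(3*t)*e^(2*e^(t)) + 60*e^(2*t)*e^(2*e^(t)) + 2*e^(t)*e^(2*e^(t)))*e^(-2)

E[X^5] = D^5[M](0) = 454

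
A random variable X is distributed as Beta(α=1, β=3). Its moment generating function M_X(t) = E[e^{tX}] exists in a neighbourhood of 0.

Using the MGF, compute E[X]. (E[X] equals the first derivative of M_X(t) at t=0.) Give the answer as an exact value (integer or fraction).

M_X(t) = ₁F₁(1; 4; t)
M^(1)(t) = ₁F₁(2; 5; t)/4

E[X] = M^(1)(0) = 1/4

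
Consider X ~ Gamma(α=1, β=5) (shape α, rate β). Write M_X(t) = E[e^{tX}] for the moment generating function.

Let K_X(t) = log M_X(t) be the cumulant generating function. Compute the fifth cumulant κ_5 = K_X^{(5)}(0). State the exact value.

κ_5 = K′′′′′(0) = 24/3125

M_X(t) = 5/(5 - t)
K_X(t) = log M_X(t) = -log(5 - t) + log(5)
K′(t) = -1/(t - 5)
K′′(t) = 1/(t^2 - 10*t + 25)
K′′′(t) = -2/(t^3 - 15*t^2 + 75*t - 125)
K′′′′(t) = 6/(t^4 - 20*t^3 + 150*t^2 - 500*t + 625)
K′′′′′(t) = -24/(t^5 - 25*t^4 + 250*t^3 - 1250*t^2 + 3125*t - 3125)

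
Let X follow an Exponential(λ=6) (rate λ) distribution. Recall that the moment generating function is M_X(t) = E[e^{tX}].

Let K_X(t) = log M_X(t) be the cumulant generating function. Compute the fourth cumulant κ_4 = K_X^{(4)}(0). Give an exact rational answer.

M_X(t) = 6/(6 - t)
K_X(t) = log M_X(t) = -log(6 - t) + log(6)
K′(t) = -1/(t - 6)
K′′(t) = 1/(t^2 - 12*t + 36)
K′′′(t) = -2/(t^3 - 18*t^2 + 108*t - 216)
K′′′′(t) = 6/(t^4 - 24*t^3 + 216*t^2 - 864*t + 1296)

κ_4 = K′′′′(0) = 1/216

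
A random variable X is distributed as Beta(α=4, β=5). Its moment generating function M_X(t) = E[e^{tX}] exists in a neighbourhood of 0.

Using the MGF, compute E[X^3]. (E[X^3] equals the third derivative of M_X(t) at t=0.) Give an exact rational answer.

E[X^3] = D^3[M](0) = 4/33

M_X(t) = ₁F₁(4; 9; t)
D^3[M](t) = 4*₁F₁(7; 12; t)/33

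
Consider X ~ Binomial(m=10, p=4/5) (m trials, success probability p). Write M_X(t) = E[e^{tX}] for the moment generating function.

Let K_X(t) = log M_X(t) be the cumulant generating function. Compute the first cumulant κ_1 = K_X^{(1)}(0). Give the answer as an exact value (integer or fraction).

M_X(t) = (4*e^(t)/5 + 1/5)^10
K_X(t) = log M_X(t) = 10*log(4*e^(t)/5 + 1/5)
K′(t) = 40*e^(t)/(4*e^(t) + 1)

κ_1 = K′(0) = 8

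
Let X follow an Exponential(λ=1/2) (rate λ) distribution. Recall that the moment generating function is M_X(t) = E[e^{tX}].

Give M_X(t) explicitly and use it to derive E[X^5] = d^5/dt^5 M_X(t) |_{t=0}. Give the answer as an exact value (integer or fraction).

M_X(t) = 1/(2*(1/2 - t))
D^5[M](t) = 3840/(64*t^6 - 192*t^5 + 240*t^4 - 160*t^3 + 60*t^2 - 12*t + 1)

E[X^5] = D^5[M](0) = 3840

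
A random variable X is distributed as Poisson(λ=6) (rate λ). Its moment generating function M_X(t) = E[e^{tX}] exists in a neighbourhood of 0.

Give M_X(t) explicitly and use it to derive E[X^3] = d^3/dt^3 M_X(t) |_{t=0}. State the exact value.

E[X^3] = M′′′(0) = 330

M_X(t) = e^(6*e^(t) - 6)
M′(t) = 6*e^(-6)*e^(t)*e^(6*e^(t))
M′′(t) = (36*e^(2*t)*e^(6*e^(t)) + 6*e^(t)*e^(6*e^(t)))*e^(-6)
M′′′(t) = (216*e^(3*t)*e^(6*e^(t)) + 108*e^(2*t)*e^(6*e^(t)) + 6*e^(t)*e^(6*e^(t)))*e^(-6)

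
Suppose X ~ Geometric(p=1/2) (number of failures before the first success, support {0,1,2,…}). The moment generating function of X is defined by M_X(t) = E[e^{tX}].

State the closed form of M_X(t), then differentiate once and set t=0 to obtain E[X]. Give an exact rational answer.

E[X] = dM/dt |_{t=0} = 1

M_X(t) = 1/(2*(1 - e^(t)/2))
dM/dt = e^(t)/(e^(2*t) - 4*e^(t) + 4)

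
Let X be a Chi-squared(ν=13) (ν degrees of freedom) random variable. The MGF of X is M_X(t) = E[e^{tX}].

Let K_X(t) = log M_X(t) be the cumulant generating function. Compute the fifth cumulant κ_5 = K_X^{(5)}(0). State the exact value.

M_X(t) = (1 - 2*t)^(-13/2)
K_X(t) = log M_X(t) = -13*log(1 - 2*t)/2
D^5[K](t) = -4992/(32*t^5 - 80*t^4 + 80*t^3 - 40*t^2 + 10*t - 1)

κ_5 = D^5[K](0) = 4992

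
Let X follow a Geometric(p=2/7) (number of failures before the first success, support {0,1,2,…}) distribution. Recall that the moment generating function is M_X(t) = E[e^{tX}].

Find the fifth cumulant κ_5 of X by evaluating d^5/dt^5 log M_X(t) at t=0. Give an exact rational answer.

M_X(t) = 2/(7*(1 - 5*e^(t)/7))
K_X(t) = log M_X(t) = -log(1 - 5*e^(t)/7) - log(7) + log(2)
K^(5)(t) = (-4375*e^(4*t) - 67375*e^(3*t) - 94325*e^(2*t) - 12005*e^(t))/(3125*e^(5*t) - 21875*e^(4*t) + 61250*e^(3*t) - 85750*e^(2*t) + 60025*e^(t) - 16807)

κ_5 = K^(5)(0) = 5565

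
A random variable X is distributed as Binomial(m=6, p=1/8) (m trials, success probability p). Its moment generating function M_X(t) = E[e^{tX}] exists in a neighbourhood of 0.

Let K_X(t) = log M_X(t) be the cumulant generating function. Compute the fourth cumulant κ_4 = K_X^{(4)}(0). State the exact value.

κ_4 = K^(4)(0) = 231/1024

M_X(t) = (e^(t)/8 + 7/8)^6
K_X(t) = log M_X(t) = 6*log(e^(t)/8 + 7/8)
K^(4)(t) = (42*e^(3*t) - 1176*e^(2*t) + 2058*e^(t))/(e^(4*t) + 28*e^(3*t) + 294*e^(2*t) + 1372*e^(t) + 2401)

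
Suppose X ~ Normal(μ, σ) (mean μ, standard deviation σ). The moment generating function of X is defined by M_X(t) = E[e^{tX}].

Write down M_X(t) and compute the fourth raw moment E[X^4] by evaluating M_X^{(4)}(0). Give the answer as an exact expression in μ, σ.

E[X^4] = d^4M/dt^4 |_{t=0} = μ^4 + 6*μ^2*σ^2 + 3*σ^4

M_X(t) = e^(μ*t + σ^2*t^2/2)
dM/dt = μ*e^(μ*t)*e^(σ^2*t^2/2) + σ^2*t*e^(μ*t)*e^(σ^2*t^2/2)
d^2M/dt^2 = μ^2*e^(μ*t)*e^(σ^2*t^2/2) + 2*μ*σ^2*t*e^(μ*t)*e^(σ^2*t^2/2) + σ^4*t^2*e^(μ*t)*e^(σ^2*t^2/2) + σ^2*e^(μ*t)*e^(σ^2*t^2/2)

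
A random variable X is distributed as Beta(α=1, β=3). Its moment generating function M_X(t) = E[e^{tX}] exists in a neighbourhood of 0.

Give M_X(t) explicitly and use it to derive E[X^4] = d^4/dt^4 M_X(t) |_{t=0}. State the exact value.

M_X(t) = ₁F₁(1; 4; t)
M′(t) = ₁F₁(2; 5; t)/4
M′′(t) = ₁F₁(3; 6; t)/10
M′′′(t) = ₁F₁(4; 7; t)/20
M′′′′(t) = ₁F₁(5; 8; t)/35

E[X^4] = M′′′′(0) = 1/35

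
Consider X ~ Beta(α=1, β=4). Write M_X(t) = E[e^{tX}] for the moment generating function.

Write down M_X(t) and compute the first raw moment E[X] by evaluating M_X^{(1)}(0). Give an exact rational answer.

E[X] = M′(0) = 1/5

M_X(t) = ₁F₁(1; 5; t)
M′(t) = ₁F₁(2; 6; t)/5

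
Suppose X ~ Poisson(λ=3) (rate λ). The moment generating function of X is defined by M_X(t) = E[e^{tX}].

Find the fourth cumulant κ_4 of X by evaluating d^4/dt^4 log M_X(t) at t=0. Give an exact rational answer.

κ_4 = D^4[K](0) = 3

M_X(t) = e^(3*e^(t) - 3)
K_X(t) = log M_X(t) = 3*e^(t) - 3
D^4[K](t) = 3*e^(t)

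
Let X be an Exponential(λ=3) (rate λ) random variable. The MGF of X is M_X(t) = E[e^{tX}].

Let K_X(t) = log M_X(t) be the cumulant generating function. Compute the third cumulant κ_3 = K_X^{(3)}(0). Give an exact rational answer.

M_X(t) = 3/(3 - t)
K_X(t) = log M_X(t) = -log(3 - t) + log(3)
D^3[K](t) = -2/(t^3 - 9*t^2 + 27*t - 27)

κ_3 = D^3[K](0) = 2/27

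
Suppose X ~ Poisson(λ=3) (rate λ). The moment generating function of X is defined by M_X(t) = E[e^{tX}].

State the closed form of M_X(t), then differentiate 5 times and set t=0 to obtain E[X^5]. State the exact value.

E[X^5] = M^(5)(0) = 1866

M_X(t) = e^(3*e^(t) - 3)
M^(5)(t) = (243*e^(5*t)*e^(3*e^(t)) + 810*e^(4*t)*e^(3*e^(t)) + 675*e^(3*t)*e^(3*e^(t)) + 135*e^(2*t)*e^(3*e^(t)) + 3*e^(t)*e^(3*e^(t)))*e^(-3)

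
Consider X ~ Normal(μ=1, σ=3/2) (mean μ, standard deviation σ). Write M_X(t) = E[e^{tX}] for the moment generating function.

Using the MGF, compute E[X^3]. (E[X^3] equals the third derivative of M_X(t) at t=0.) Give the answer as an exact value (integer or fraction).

E[X^3] = D^3[M](0) = 31/4

M_X(t) = e^(9*t^2/8 + t)
D^3[M](t) = 729*t^3*e^(t)*e^(9*t^2/8)/64 + 243*t^2*e^(t)*e^(9*t^2/8)/16 + 351*t*e^(t)*e^(9*t^2/8)/16 + 31*e^(t)*e^(9*t^2/8)/4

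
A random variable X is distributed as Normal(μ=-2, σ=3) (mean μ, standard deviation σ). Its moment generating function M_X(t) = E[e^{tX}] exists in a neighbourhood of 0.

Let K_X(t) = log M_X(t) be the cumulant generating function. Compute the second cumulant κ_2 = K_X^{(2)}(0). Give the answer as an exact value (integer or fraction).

κ_2 = K′′(0) = 9

M_X(t) = e^(9*t^2/2 - 2*t)
K_X(t) = log M_X(t) = 9*t^2/2 - 2*t
K′(t) = 9*t - 2
K′′(t) = 9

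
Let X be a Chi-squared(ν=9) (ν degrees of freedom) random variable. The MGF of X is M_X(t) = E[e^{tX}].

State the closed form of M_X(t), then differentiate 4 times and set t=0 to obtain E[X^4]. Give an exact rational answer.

E[X^4] = d^4M/dt^4 |_{t=0} = 19305

M_X(t) = (1 - 2*t)^(-9/2)
dM/dt = -9/(32*t^5*√(1 - 2*t) - 80*t^4*√(1 - 2*t) + 80*t^3*√(1 - 2*t) - 40*t^2*√(1 - 2*t) + 10*t*√(1 - 2*t) - √(1 - 2*t))
d^2M/dt^2 = 99/(64*t^6*√(1 - 2*t) - 192*t^5*√(1 - 2*t) + 240*t^4*√(1 - 2*t) - 160*t^3*√(1 - 2*t) + 60*t^2*√(1 - 2*t) - 12*t*√(1 - 2*t) + √(1 - 2*t))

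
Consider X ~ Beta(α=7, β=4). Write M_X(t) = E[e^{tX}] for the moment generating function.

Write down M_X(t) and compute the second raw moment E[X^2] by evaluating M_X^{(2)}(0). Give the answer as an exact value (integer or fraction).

M_X(t) = ₁F₁(7; 11; t)
D^2[M](t) = 14*₁F₁(9; 13; t)/33

E[X^2] = D^2[M](0) = 14/33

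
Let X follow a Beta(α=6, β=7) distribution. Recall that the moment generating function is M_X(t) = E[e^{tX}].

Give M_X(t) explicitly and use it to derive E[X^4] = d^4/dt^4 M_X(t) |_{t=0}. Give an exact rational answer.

E[X^4] = M′′′′(0) = 9/130

M_X(t) = ₁F₁(6; 13; t)
M′(t) = 6*₁F₁(7; 14; t)/13
M′′(t) = 3*₁F₁(8; 15; t)/13
M′′′(t) = 8*₁F₁(9; 16; t)/65
M′′′′(t) = 9*₁F₁(10; 17; t)/130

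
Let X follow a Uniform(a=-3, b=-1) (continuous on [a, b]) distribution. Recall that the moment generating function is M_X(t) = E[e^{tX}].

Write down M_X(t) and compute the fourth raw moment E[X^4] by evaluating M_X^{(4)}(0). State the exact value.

E[X^4] = M^(4)(0) = 121/5

M_X(t) = (e^(-t) - e^(-3*t))/(2*t)
M^(4)(t) = (t^4*e^(2*t) - 81*t^4 + 4*t^3*e^(2*t) - 108*t^3 + 12*t^2*e^(2*t) - 108*t^2 + 24*t*e^(2*t) - 72*t + 24*e^(2*t) - 24)*e^(-3*t)/(2*t^5)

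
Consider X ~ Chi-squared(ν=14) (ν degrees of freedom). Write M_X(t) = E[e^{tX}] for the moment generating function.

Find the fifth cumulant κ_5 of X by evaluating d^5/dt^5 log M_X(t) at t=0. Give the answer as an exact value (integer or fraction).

κ_5 = K^(5)(0) = 5376

M_X(t) = (1 - 2*t)^(-7)
K_X(t) = log M_X(t) = -7*log(1 - 2*t)
K^(5)(t) = -5376/(32*t^5 - 80*t^4 + 80*t^3 - 40*t^2 + 10*t - 1)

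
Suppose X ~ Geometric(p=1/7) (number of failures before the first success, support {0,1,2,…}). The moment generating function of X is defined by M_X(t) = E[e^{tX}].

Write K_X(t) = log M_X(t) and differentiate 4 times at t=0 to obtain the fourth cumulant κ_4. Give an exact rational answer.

M_X(t) = 1/(7*(1 - 6*e^(t)/7))
K_X(t) = log M_X(t) = -log(1 - 6*e^(t)/7) - log(7)
D^4[K](t) = (1512*e^(3*t) + 7056*e^(2*t) + 2058*e^(t))/(1296*e^(4*t) - 6048*e^(3*t) + 10584*e^(2*t) - 8232*e^(t) + 2401)

κ_4 = D^4[K](0) = 10626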